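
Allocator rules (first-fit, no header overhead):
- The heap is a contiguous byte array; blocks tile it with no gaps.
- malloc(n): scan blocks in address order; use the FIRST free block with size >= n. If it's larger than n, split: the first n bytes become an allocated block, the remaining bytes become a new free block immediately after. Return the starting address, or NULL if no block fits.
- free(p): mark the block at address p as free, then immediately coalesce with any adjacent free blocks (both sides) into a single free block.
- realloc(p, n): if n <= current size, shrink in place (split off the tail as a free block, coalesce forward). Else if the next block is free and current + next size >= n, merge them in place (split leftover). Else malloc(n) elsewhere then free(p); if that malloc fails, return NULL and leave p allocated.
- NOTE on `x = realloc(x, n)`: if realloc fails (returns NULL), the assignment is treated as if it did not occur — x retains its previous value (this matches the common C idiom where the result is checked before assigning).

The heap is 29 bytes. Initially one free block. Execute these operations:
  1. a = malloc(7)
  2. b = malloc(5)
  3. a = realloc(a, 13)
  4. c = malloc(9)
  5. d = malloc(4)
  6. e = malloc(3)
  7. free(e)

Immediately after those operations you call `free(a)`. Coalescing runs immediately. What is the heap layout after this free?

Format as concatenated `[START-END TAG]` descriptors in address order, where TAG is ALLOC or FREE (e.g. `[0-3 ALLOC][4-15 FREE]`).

Answer: [0-3 ALLOC][4-6 FREE][7-11 ALLOC][12-28 FREE]

Derivation:
Op 1: a = malloc(7) -> a = 0; heap: [0-6 ALLOC][7-28 FREE]
Op 2: b = malloc(5) -> b = 7; heap: [0-6 ALLOC][7-11 ALLOC][12-28 FREE]
Op 3: a = realloc(a, 13) -> a = 12; heap: [0-6 FREE][7-11 ALLOC][12-24 ALLOC][25-28 FREE]
Op 4: c = malloc(9) -> c = NULL; heap: [0-6 FREE][7-11 ALLOC][12-24 ALLOC][25-28 FREE]
Op 5: d = malloc(4) -> d = 0; heap: [0-3 ALLOC][4-6 FREE][7-11 ALLOC][12-24 ALLOC][25-28 FREE]
Op 6: e = malloc(3) -> e = 4; heap: [0-3 ALLOC][4-6 ALLOC][7-11 ALLOC][12-24 ALLOC][25-28 FREE]
Op 7: free(e) -> (freed e); heap: [0-3 ALLOC][4-6 FREE][7-11 ALLOC][12-24 ALLOC][25-28 FREE]
free(a): a = 12 -> block [12-24 ALLOC]; mark free, coalesce with adjacent free neighbors -> [0-3 ALLOC][4-6 FREE][7-11 ALLOC][12-28 FREE]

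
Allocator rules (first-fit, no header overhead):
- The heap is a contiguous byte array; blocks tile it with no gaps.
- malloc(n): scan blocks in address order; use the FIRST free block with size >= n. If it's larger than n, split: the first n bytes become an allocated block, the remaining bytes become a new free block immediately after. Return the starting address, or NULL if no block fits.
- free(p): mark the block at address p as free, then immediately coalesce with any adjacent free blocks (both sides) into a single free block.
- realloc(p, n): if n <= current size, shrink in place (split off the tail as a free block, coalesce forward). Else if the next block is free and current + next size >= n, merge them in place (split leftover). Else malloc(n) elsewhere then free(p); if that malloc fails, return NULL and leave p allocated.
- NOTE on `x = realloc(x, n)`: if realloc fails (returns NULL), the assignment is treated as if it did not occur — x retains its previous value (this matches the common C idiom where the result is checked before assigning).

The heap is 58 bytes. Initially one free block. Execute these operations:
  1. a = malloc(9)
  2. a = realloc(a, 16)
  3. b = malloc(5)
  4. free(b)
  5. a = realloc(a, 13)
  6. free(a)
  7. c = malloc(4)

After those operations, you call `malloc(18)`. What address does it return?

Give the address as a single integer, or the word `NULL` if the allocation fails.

Op 1: a = malloc(9) -> a = 0; heap: [0-8 ALLOC][9-57 FREE]
Op 2: a = realloc(a, 16) -> a = 0; heap: [0-15 ALLOC][16-57 FREE]
Op 3: b = malloc(5) -> b = 16; heap: [0-15 ALLOC][16-20 ALLOC][21-57 FREE]
Op 4: free(b) -> (freed b); heap: [0-15 ALLOC][16-57 FREE]
Op 5: a = realloc(a, 13) -> a = 0; heap: [0-12 ALLOC][13-57 FREE]
Op 6: free(a) -> (freed a); heap: [0-57 FREE]
Op 7: c = malloc(4) -> c = 0; heap: [0-3 ALLOC][4-57 FREE]
malloc(18): first-fit scan over [0-3 ALLOC][4-57 FREE] -> 4

Answer: 4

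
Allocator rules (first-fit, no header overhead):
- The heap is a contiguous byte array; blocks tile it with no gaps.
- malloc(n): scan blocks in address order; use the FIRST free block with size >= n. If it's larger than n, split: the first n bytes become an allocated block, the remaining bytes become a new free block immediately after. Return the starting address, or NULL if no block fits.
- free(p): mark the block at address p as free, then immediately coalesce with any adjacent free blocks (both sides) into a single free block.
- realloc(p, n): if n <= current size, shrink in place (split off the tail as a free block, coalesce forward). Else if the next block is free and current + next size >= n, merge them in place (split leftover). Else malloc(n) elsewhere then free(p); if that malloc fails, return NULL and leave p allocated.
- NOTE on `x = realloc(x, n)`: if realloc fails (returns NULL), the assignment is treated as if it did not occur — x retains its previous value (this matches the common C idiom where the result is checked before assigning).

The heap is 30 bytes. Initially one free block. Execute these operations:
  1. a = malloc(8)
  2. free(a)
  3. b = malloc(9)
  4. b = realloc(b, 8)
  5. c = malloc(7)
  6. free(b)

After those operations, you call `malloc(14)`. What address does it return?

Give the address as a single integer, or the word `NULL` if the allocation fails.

Answer: 15

Derivation:
Op 1: a = malloc(8) -> a = 0; heap: [0-7 ALLOC][8-29 FREE]
Op 2: free(a) -> (freed a); heap: [0-29 FREE]
Op 3: b = malloc(9) -> b = 0; heap: [0-8 ALLOC][9-29 FREE]
Op 4: b = realloc(b, 8) -> b = 0; heap: [0-7 ALLOC][8-29 FREE]
Op 5: c = malloc(7) -> c = 8; heap: [0-7 ALLOC][8-14 ALLOC][15-29 FREE]
Op 6: free(b) -> (freed b); heap: [0-7 FREE][8-14 ALLOC][15-29 FREE]
malloc(14): first-fit scan over [0-7 FREE][8-14 ALLOC][15-29 FREE] -> 15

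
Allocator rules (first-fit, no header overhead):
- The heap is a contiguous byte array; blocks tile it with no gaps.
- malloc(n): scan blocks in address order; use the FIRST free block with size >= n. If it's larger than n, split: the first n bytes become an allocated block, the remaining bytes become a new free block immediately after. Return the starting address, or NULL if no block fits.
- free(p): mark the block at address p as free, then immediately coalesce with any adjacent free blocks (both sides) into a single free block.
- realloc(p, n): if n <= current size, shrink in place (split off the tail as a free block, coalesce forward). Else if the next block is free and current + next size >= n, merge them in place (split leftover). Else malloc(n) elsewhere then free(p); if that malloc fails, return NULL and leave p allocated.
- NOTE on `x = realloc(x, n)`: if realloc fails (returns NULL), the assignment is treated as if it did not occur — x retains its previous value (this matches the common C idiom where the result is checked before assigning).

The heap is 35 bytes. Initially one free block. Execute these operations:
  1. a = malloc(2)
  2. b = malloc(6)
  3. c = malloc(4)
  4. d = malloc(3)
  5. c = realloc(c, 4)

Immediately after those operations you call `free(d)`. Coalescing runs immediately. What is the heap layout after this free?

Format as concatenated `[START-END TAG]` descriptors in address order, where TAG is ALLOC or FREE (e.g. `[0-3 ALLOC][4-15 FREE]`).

Op 1: a = malloc(2) -> a = 0; heap: [0-1 ALLOC][2-34 FREE]
Op 2: b = malloc(6) -> b = 2; heap: [0-1 ALLOC][2-7 ALLOC][8-34 FREE]
Op 3: c = malloc(4) -> c = 8; heap: [0-1 ALLOC][2-7 ALLOC][8-11 ALLOC][12-34 FREE]
Op 4: d = malloc(3) -> d = 12; heap: [0-1 ALLOC][2-7 ALLOC][8-11 ALLOC][12-14 ALLOC][15-34 FREE]
Op 5: c = realloc(c, 4) -> c = 8; heap: [0-1 ALLOC][2-7 ALLOC][8-11 ALLOC][12-14 ALLOC][15-34 FREE]
free(d): d = 12 -> block [12-14 ALLOC]; mark free, coalesce with adjacent free neighbors -> [0-1 ALLOC][2-7 ALLOC][8-11 ALLOC][12-34 FREE]

Answer: [0-1 ALLOC][2-7 ALLOC][8-11 ALLOC][12-34 FREE]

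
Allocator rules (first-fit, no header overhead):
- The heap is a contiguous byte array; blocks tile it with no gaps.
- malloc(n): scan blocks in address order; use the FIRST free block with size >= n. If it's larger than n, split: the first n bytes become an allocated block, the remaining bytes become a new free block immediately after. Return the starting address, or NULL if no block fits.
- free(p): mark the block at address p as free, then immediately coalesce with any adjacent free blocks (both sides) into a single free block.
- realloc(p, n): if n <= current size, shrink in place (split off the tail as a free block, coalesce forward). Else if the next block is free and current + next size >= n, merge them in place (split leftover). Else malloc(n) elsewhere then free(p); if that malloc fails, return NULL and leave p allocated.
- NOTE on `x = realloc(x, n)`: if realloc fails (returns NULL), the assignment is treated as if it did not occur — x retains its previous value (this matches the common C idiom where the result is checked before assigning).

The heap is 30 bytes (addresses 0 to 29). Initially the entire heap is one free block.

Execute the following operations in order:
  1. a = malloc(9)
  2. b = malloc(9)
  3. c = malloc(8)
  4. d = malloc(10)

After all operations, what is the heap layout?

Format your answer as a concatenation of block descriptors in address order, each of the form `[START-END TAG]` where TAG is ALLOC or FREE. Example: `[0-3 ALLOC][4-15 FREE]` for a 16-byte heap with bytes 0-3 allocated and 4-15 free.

Op 1: a = malloc(9) -> a = 0; heap: [0-8 ALLOC][9-29 FREE]
Op 2: b = malloc(9) -> b = 9; heap: [0-8 ALLOC][9-17 ALLOC][18-29 FREE]
Op 3: c = malloc(8) -> c = 18; heap: [0-8 ALLOC][9-17 ALLOC][18-25 ALLOC][26-29 FREE]
Op 4: d = malloc(10) -> d = NULL; heap: [0-8 ALLOC][9-17 ALLOC][18-25 ALLOC][26-29 FREE]

Answer: [0-8 ALLOC][9-17 ALLOC][18-25 ALLOC][26-29 FREE]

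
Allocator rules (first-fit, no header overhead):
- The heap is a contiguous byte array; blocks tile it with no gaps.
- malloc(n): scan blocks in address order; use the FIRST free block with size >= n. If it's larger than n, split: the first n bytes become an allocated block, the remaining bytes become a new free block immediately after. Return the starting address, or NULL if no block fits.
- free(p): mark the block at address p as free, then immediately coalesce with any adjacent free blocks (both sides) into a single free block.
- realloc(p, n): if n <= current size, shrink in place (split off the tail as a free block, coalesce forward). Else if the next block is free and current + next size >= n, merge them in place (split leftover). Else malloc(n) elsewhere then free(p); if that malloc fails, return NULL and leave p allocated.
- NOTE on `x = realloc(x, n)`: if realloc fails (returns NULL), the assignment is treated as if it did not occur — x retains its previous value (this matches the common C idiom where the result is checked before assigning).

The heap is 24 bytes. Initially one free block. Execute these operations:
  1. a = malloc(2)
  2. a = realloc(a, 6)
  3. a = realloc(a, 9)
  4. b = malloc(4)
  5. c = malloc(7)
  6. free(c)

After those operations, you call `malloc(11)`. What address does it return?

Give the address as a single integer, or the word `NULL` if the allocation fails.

Answer: 13

Derivation:
Op 1: a = malloc(2) -> a = 0; heap: [0-1 ALLOC][2-23 FREE]
Op 2: a = realloc(a, 6) -> a = 0; heap: [0-5 ALLOC][6-23 FREE]
Op 3: a = realloc(a, 9) -> a = 0; heap: [0-8 ALLOC][9-23 FREE]
Op 4: b = malloc(4) -> b = 9; heap: [0-8 ALLOC][9-12 ALLOC][13-23 FREE]
Op 5: c = malloc(7) -> c = 13; heap: [0-8 ALLOC][9-12 ALLOC][13-19 ALLOC][20-23 FREE]
Op 6: free(c) -> (freed c); heap: [0-8 ALLOC][9-12 ALLOC][13-23 FREE]
malloc(11): first-fit scan over [0-8 ALLOC][9-12 ALLOC][13-23 FREE] -> 13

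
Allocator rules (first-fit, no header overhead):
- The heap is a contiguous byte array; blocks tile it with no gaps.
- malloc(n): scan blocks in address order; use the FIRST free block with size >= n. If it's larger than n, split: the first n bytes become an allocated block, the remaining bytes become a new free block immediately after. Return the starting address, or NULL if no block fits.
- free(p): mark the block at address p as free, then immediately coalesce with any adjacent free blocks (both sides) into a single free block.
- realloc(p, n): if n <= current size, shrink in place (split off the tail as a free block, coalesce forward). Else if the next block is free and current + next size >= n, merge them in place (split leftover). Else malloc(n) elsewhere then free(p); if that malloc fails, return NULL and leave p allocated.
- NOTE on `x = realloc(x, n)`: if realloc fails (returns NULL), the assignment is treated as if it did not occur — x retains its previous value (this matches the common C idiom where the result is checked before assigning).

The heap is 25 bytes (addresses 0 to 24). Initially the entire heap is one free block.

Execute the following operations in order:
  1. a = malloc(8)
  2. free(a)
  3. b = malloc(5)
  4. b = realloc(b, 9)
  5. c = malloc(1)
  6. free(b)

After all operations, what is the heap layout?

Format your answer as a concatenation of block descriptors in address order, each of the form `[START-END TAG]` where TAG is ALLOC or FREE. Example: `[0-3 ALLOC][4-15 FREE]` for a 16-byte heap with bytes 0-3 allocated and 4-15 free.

Op 1: a = malloc(8) -> a = 0; heap: [0-7 ALLOC][8-24 FREE]
Op 2: free(a) -> (freed a); heap: [0-24 FREE]
Op 3: b = malloc(5) -> b = 0; heap: [0-4 ALLOC][5-24 FREE]
Op 4: b = realloc(b, 9) -> b = 0; heap: [0-8 ALLOC][9-24 FREE]
Op 5: c = malloc(1) -> c = 9; heap: [0-8 ALLOC][9-9 ALLOC][10-24 FREE]
Op 6: free(b) -> (freed b); heap: [0-8 FREE][9-9 ALLOC][10-24 FREE]

Answer: [0-8 FREE][9-9 ALLOC][10-24 FREE]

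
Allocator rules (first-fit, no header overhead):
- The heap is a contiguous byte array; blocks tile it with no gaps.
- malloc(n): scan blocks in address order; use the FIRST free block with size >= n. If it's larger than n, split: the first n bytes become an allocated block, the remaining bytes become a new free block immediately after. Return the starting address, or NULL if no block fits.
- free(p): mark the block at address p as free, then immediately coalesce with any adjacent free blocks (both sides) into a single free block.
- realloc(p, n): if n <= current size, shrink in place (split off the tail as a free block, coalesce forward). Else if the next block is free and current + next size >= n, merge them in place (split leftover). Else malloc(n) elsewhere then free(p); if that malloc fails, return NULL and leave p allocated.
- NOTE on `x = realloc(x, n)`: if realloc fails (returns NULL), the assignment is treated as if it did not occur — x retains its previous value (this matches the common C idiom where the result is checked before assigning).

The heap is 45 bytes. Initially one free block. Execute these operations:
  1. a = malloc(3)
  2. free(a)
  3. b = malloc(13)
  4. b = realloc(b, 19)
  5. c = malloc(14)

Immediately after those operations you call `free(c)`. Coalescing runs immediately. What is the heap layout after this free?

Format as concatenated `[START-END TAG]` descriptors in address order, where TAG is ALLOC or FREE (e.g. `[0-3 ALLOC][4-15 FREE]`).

Op 1: a = malloc(3) -> a = 0; heap: [0-2 ALLOC][3-44 FREE]
Op 2: free(a) -> (freed a); heap: [0-44 FREE]
Op 3: b = malloc(13) -> b = 0; heap: [0-12 ALLOC][13-44 FREE]
Op 4: b = realloc(b, 19) -> b = 0; heap: [0-18 ALLOC][19-44 FREE]
Op 5: c = malloc(14) -> c = 19; heap: [0-18 ALLOC][19-32 ALLOC][33-44 FREE]
free(c): c = 19 -> block [19-32 ALLOC]; mark free, coalesce with adjacent free neighbors -> [0-18 ALLOC][19-44 FREE]

Answer: [0-18 ALLOC][19-44 FREE]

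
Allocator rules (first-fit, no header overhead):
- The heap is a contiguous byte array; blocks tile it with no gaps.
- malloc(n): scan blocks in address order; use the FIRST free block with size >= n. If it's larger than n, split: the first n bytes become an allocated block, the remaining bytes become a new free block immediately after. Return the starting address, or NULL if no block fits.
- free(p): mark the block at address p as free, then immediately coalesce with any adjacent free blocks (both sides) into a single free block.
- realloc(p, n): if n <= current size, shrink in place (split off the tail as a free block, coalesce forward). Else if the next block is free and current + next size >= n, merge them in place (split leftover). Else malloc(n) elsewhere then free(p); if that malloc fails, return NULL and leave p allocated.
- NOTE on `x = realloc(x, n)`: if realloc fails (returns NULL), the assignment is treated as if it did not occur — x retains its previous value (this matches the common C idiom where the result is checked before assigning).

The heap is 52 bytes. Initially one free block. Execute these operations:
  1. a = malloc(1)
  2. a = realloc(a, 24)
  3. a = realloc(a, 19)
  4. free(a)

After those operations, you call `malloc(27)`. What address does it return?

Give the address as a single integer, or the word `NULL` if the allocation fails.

Op 1: a = malloc(1) -> a = 0; heap: [0-0 ALLOC][1-51 FREE]
Op 2: a = realloc(a, 24) -> a = 0; heap: [0-23 ALLOC][24-51 FREE]
Op 3: a = realloc(a, 19) -> a = 0; heap: [0-18 ALLOC][19-51 FREE]
Op 4: free(a) -> (freed a); heap: [0-51 FREE]
malloc(27): first-fit scan over [0-51 FREE] -> 0

Answer: 0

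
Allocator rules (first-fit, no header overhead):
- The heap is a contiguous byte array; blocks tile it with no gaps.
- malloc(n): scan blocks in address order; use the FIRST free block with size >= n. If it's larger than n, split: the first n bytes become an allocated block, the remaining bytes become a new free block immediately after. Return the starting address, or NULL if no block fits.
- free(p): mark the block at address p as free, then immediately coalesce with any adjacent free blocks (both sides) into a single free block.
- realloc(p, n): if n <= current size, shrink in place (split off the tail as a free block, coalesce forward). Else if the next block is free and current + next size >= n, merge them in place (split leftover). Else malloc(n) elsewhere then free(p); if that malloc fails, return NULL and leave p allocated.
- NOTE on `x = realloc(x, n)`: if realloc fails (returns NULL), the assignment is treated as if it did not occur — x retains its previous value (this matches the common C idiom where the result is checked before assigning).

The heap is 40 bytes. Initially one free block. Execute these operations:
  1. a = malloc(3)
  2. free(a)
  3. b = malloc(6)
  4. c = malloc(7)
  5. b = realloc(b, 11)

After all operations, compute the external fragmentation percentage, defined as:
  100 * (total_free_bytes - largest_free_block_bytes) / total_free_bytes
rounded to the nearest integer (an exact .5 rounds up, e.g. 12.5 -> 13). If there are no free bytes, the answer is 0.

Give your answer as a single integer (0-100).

Answer: 27

Derivation:
Op 1: a = malloc(3) -> a = 0; heap: [0-2 ALLOC][3-39 FREE]
Op 2: free(a) -> (freed a); heap: [0-39 FREE]
Op 3: b = malloc(6) -> b = 0; heap: [0-5 ALLOC][6-39 FREE]
Op 4: c = malloc(7) -> c = 6; heap: [0-5 ALLOC][6-12 ALLOC][13-39 FREE]
Op 5: b = realloc(b, 11) -> b = 13; heap: [0-5 FREE][6-12 ALLOC][13-23 ALLOC][24-39 FREE]
Free blocks: [6 16] total_free=22 largest=16 -> 100*(22-16)/22 = 600/22 ≈ 27.273 -> rounds to 27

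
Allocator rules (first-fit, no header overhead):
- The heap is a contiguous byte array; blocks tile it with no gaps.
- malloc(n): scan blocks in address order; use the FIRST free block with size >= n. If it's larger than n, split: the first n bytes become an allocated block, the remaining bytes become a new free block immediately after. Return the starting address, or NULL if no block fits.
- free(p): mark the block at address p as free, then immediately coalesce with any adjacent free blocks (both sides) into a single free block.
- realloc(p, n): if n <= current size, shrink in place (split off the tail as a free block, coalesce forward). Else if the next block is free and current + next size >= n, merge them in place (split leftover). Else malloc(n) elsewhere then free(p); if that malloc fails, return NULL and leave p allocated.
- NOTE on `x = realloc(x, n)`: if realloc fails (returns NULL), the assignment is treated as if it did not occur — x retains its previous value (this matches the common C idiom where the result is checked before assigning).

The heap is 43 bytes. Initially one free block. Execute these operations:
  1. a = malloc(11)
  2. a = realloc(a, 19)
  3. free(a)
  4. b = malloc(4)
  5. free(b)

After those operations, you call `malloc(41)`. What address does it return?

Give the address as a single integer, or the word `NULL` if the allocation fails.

Answer: 0

Derivation:
Op 1: a = malloc(11) -> a = 0; heap: [0-10 ALLOC][11-42 FREE]
Op 2: a = realloc(a, 19) -> a = 0; heap: [0-18 ALLOC][19-42 FREE]
Op 3: free(a) -> (freed a); heap: [0-42 FREE]
Op 4: b = malloc(4) -> b = 0; heap: [0-3 ALLOC][4-42 FREE]
Op 5: free(b) -> (freed b); heap: [0-42 FREE]
malloc(41): first-fit scan over [0-42 FREE] -> 0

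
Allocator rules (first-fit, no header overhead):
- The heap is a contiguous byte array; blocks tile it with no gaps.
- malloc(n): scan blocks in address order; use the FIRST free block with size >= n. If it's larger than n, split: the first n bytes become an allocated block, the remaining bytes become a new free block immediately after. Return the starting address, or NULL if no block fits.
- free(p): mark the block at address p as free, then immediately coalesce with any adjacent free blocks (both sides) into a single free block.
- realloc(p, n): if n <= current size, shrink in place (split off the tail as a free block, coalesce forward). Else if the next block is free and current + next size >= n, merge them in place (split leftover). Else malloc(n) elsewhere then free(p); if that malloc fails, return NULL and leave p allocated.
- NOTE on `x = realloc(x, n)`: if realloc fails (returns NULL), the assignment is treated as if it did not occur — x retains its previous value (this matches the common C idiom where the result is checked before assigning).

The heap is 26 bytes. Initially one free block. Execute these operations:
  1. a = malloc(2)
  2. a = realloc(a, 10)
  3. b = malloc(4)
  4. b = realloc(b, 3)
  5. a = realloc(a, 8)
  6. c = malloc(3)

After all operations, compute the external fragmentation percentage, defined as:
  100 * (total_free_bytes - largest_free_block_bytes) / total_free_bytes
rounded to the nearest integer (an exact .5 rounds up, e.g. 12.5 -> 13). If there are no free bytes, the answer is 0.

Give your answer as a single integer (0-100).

Op 1: a = malloc(2) -> a = 0; heap: [0-1 ALLOC][2-25 FREE]
Op 2: a = realloc(a, 10) -> a = 0; heap: [0-9 ALLOC][10-25 FREE]
Op 3: b = malloc(4) -> b = 10; heap: [0-9 ALLOC][10-13 ALLOC][14-25 FREE]
Op 4: b = realloc(b, 3) -> b = 10; heap: [0-9 ALLOC][10-12 ALLOC][13-25 FREE]
Op 5: a = realloc(a, 8) -> a = 0; heap: [0-7 ALLOC][8-9 FREE][10-12 ALLOC][13-25 FREE]
Op 6: c = malloc(3) -> c = 13; heap: [0-7 ALLOC][8-9 FREE][10-12 ALLOC][13-15 ALLOC][16-25 FREE]
Free blocks: [2 10] total_free=12 largest=10 -> 100*(12-10)/12 = 200/12 ≈ 16.667 -> rounds to 17

Answer: 17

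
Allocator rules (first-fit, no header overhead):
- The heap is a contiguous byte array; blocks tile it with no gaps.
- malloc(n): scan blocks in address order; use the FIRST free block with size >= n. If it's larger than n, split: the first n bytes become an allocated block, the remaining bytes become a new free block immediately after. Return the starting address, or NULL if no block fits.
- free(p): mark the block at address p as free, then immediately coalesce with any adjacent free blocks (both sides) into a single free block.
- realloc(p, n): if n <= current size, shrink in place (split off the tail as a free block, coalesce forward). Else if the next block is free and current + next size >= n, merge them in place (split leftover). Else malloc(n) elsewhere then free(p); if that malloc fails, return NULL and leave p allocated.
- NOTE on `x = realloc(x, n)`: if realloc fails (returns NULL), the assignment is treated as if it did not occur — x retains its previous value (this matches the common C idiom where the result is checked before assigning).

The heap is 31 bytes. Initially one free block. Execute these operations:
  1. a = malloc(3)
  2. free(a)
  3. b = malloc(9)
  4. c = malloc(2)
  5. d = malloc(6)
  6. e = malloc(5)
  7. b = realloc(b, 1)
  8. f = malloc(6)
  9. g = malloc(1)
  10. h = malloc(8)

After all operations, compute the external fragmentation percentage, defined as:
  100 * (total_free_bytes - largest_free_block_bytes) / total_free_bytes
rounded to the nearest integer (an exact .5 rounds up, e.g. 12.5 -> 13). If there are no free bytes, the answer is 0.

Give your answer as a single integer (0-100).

Op 1: a = malloc(3) -> a = 0; heap: [0-2 ALLOC][3-30 FREE]
Op 2: free(a) -> (freed a); heap: [0-30 FREE]
Op 3: b = malloc(9) -> b = 0; heap: [0-8 ALLOC][9-30 FREE]
Op 4: c = malloc(2) -> c = 9; heap: [0-8 ALLOC][9-10 ALLOC][11-30 FREE]
Op 5: d = malloc(6) -> d = 11; heap: [0-8 ALLOC][9-10 ALLOC][11-16 ALLOC][17-30 FREE]
Op 6: e = malloc(5) -> e = 17; heap: [0-8 ALLOC][9-10 ALLOC][11-16 ALLOC][17-21 ALLOC][22-30 FREE]
Op 7: b = realloc(b, 1) -> b = 0; heap: [0-0 ALLOC][1-8 FREE][9-10 ALLOC][11-16 ALLOC][17-21 ALLOC][22-30 FREE]
Op 8: f = malloc(6) -> f = 1; heap: [0-0 ALLOC][1-6 ALLOC][7-8 FREE][9-10 ALLOC][11-16 ALLOC][17-21 ALLOC][22-30 FREE]
Op 9: g = malloc(1) -> g = 7; heap: [0-0 ALLOC][1-6 ALLOC][7-7 ALLOC][8-8 FREE][9-10 ALLOC][11-16 ALLOC][17-21 ALLOC][22-30 FREE]
Op 10: h = malloc(8) -> h = 22; heap: [0-0 ALLOC][1-6 ALLOC][7-7 ALLOC][8-8 FREE][9-10 ALLOC][11-16 ALLOC][17-21 ALLOC][22-29 ALLOC][30-30 FREE]
Free blocks: [1 1] total_free=2 largest=1 -> 100*(2-1)/2 = 100/2 = 50

Answer: 50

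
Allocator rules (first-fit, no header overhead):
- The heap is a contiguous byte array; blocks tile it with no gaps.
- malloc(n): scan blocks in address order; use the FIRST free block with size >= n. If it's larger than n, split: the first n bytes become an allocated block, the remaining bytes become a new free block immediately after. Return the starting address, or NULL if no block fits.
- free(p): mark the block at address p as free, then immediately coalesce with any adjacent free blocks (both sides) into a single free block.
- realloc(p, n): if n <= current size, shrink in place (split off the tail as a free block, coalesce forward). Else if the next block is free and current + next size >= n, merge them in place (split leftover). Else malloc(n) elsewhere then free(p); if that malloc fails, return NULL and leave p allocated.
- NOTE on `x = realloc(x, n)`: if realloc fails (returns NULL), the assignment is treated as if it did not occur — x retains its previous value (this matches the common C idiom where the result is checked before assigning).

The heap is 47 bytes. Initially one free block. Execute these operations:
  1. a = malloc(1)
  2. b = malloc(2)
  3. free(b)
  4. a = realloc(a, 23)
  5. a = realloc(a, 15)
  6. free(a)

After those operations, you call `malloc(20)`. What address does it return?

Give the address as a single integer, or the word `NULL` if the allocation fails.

Op 1: a = malloc(1) -> a = 0; heap: [0-0 ALLOC][1-46 FREE]
Op 2: b = malloc(2) -> b = 1; heap: [0-0 ALLOC][1-2 ALLOC][3-46 FREE]
Op 3: free(b) -> (freed b); heap: [0-0 ALLOC][1-46 FREE]
Op 4: a = realloc(a, 23) -> a = 0; heap: [0-22 ALLOC][23-46 FREE]
Op 5: a = realloc(a, 15) -> a = 0; heap: [0-14 ALLOC][15-46 FREE]
Op 6: free(a) -> (freed a); heap: [0-46 FREE]
malloc(20): first-fit scan over [0-46 FREE] -> 0

Answer: 0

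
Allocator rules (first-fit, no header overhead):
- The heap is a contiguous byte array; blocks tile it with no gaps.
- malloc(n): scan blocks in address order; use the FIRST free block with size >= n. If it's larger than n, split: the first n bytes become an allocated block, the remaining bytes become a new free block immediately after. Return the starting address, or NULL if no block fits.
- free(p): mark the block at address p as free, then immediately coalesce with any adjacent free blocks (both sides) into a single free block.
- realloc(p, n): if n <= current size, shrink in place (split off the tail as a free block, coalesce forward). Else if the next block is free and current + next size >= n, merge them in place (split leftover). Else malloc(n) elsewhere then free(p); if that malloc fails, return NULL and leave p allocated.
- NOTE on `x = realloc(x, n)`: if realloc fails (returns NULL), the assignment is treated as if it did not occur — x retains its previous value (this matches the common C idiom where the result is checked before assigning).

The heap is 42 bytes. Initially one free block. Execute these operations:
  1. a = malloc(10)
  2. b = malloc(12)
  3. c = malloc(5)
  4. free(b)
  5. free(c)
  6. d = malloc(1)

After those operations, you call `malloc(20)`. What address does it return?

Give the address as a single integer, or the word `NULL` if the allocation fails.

Answer: 11

Derivation:
Op 1: a = malloc(10) -> a = 0; heap: [0-9 ALLOC][10-41 FREE]
Op 2: b = malloc(12) -> b = 10; heap: [0-9 ALLOC][10-21 ALLOC][22-41 FREE]
Op 3: c = malloc(5) -> c = 22; heap: [0-9 ALLOC][10-21 ALLOC][22-26 ALLOC][27-41 FREE]
Op 4: free(b) -> (freed b); heap: [0-9 ALLOC][10-21 FREE][22-26 ALLOC][27-41 FREE]
Op 5: free(c) -> (freed c); heap: [0-9 ALLOC][10-41 FREE]
Op 6: d = malloc(1) -> d = 10; heap: [0-9 ALLOC][10-10 ALLOC][11-41 FREE]
malloc(20): first-fit scan over [0-9 ALLOC][10-10 ALLOC][11-41 FREE] -> 11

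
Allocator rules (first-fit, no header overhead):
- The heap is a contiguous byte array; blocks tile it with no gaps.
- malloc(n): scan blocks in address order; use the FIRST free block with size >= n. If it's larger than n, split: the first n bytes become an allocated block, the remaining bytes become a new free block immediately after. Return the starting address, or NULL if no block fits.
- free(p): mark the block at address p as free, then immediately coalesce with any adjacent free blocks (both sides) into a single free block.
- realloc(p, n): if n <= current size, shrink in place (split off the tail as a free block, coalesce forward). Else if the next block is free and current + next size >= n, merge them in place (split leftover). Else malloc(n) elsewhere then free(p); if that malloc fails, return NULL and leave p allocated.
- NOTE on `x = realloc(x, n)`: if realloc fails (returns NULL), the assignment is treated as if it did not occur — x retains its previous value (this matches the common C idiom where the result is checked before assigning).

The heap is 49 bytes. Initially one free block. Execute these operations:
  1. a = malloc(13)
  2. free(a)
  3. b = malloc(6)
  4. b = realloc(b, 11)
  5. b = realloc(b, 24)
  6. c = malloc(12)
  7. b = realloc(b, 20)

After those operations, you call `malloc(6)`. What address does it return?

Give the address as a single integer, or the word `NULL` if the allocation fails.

Op 1: a = malloc(13) -> a = 0; heap: [0-12 ALLOC][13-48 FREE]
Op 2: free(a) -> (freed a); heap: [0-48 FREE]
Op 3: b = malloc(6) -> b = 0; heap: [0-5 ALLOC][6-48 FREE]
Op 4: b = realloc(b, 11) -> b = 0; heap: [0-10 ALLOC][11-48 FREE]
Op 5: b = realloc(b, 24) -> b = 0; heap: [0-23 ALLOC][24-48 FREE]
Op 6: c = malloc(12) -> c = 24; heap: [0-23 ALLOC][24-35 ALLOC][36-48 FREE]
Op 7: b = realloc(b, 20) -> b = 0; heap: [0-19 ALLOC][20-23 FREE][24-35 ALLOC][36-48 FREE]
malloc(6): first-fit scan over [0-19 ALLOC][20-23 FREE][24-35 ALLOC][36-48 FREE] -> 36

Answer: 36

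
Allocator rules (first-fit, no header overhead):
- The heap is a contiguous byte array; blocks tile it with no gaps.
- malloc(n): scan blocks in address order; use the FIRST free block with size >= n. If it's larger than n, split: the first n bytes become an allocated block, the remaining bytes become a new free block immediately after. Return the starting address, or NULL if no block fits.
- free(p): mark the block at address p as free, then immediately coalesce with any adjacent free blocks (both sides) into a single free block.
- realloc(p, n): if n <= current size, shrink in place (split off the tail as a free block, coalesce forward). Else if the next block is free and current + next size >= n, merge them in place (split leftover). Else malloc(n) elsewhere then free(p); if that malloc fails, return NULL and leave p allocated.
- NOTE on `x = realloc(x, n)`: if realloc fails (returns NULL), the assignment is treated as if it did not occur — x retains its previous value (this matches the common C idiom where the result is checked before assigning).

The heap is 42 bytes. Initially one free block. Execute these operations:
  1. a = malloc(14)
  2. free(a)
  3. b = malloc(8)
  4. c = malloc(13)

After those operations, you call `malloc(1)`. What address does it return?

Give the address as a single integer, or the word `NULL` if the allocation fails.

Op 1: a = malloc(14) -> a = 0; heap: [0-13 ALLOC][14-41 FREE]
Op 2: free(a) -> (freed a); heap: [0-41 FREE]
Op 3: b = malloc(8) -> b = 0; heap: [0-7 ALLOC][8-41 FREE]
Op 4: c = malloc(13) -> c = 8; heap: [0-7 ALLOC][8-20 ALLOC][21-41 FREE]
malloc(1): first-fit scan over [0-7 ALLOC][8-20 ALLOC][21-41 FREE] -> 21

Answer: 21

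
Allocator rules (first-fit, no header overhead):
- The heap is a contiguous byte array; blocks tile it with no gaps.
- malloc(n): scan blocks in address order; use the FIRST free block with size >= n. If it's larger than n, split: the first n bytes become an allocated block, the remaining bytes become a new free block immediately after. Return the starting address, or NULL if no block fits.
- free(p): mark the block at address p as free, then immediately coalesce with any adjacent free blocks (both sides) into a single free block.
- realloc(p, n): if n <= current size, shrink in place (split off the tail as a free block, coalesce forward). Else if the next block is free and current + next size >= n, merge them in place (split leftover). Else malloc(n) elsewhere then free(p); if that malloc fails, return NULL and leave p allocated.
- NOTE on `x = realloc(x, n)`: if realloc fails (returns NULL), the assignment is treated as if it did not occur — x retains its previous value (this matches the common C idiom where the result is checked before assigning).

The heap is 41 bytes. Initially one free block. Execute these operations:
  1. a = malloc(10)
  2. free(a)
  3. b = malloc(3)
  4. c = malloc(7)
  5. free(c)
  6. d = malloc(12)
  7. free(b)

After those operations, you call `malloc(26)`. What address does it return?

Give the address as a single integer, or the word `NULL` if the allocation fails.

Op 1: a = malloc(10) -> a = 0; heap: [0-9 ALLOC][10-40 FREE]
Op 2: free(a) -> (freed a); heap: [0-40 FREE]
Op 3: b = malloc(3) -> b = 0; heap: [0-2 ALLOC][3-40 FREE]
Op 4: c = malloc(7) -> c = 3; heap: [0-2 ALLOC][3-9 ALLOC][10-40 FREE]
Op 5: free(c) -> (freed c); heap: [0-2 ALLOC][3-40 FREE]
Op 6: d = malloc(12) -> d = 3; heap: [0-2 ALLOC][3-14 ALLOC][15-40 FREE]
Op 7: free(b) -> (freed b); heap: [0-2 FREE][3-14 ALLOC][15-40 FREE]
malloc(26): first-fit scan over [0-2 FREE][3-14 ALLOC][15-40 FREE] -> 15

Answer: 15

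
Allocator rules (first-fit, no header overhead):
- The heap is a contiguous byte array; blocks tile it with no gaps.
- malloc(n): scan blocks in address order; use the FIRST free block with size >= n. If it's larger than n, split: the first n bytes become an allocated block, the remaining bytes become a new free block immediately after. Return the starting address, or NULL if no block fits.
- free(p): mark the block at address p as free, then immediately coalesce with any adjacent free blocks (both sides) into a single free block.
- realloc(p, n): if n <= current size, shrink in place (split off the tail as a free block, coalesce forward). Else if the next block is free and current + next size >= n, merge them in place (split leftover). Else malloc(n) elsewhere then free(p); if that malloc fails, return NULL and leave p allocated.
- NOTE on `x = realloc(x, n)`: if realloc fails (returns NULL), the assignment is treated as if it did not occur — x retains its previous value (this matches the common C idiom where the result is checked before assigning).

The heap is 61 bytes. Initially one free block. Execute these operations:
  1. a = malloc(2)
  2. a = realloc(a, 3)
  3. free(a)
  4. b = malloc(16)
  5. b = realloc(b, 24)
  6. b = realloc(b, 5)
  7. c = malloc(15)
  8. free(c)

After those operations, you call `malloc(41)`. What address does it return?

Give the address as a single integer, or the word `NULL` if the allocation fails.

Op 1: a = malloc(2) -> a = 0; heap: [0-1 ALLOC][2-60 FREE]
Op 2: a = realloc(a, 3) -> a = 0; heap: [0-2 ALLOC][3-60 FREE]
Op 3: free(a) -> (freed a); heap: [0-60 FREE]
Op 4: b = malloc(16) -> b = 0; heap: [0-15 ALLOC][16-60 FREE]
Op 5: b = realloc(b, 24) -> b = 0; heap: [0-23 ALLOC][24-60 FREE]
Op 6: b = realloc(b, 5) -> b = 0; heap: [0-4 ALLOC][5-60 FREE]
Op 7: c = malloc(15) -> c = 5; heap: [0-4 ALLOC][5-19 ALLOC][20-60 FREE]
Op 8: free(c) -> (freed c); heap: [0-4 ALLOC][5-60 FREE]
malloc(41): first-fit scan over [0-4 ALLOC][5-60 FREE] -> 5

Answer: 5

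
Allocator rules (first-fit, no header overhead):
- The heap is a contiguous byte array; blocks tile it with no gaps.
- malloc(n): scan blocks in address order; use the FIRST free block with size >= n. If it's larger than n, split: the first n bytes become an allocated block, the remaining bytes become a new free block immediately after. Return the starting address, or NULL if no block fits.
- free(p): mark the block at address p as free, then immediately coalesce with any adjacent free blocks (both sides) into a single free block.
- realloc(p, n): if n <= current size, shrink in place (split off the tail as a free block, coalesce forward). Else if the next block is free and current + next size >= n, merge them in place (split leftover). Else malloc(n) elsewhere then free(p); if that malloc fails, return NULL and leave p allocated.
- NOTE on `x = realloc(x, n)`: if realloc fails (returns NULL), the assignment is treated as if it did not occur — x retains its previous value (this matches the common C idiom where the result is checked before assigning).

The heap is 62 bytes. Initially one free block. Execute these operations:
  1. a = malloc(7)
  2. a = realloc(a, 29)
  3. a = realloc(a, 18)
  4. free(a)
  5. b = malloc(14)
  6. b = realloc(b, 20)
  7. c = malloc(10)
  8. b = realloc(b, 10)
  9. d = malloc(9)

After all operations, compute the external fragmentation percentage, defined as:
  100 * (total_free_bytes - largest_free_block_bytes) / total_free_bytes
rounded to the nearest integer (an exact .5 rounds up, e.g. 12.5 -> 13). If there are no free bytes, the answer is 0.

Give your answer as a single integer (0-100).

Answer: 3

Derivation:
Op 1: a = malloc(7) -> a = 0; heap: [0-6 ALLOC][7-61 FREE]
Op 2: a = realloc(a, 29) -> a = 0; heap: [0-28 ALLOC][29-61 FREE]
Op 3: a = realloc(a, 18) -> a = 0; heap: [0-17 ALLOC][18-61 FREE]
Op 4: free(a) -> (freed a); heap: [0-61 FREE]
Op 5: b = malloc(14) -> b = 0; heap: [0-13 ALLOC][14-61 FREE]
Op 6: b = realloc(b, 20) -> b = 0; heap: [0-19 ALLOC][20-61 FREE]
Op 7: c = malloc(10) -> c = 20; heap: [0-19 ALLOC][20-29 ALLOC][30-61 FREE]
Op 8: b = realloc(b, 10) -> b = 0; heap: [0-9 ALLOC][10-19 FREE][20-29 ALLOC][30-61 FREE]
Op 9: d = malloc(9) -> d = 10; heap: [0-9 ALLOC][10-18 ALLOC][19-19 FREE][20-29 ALLOC][30-61 FREE]
Free blocks: [1 32] total_free=33 largest=32 -> 100*(33-32)/33 = 100/33 ≈ 3.030 -> rounds to 3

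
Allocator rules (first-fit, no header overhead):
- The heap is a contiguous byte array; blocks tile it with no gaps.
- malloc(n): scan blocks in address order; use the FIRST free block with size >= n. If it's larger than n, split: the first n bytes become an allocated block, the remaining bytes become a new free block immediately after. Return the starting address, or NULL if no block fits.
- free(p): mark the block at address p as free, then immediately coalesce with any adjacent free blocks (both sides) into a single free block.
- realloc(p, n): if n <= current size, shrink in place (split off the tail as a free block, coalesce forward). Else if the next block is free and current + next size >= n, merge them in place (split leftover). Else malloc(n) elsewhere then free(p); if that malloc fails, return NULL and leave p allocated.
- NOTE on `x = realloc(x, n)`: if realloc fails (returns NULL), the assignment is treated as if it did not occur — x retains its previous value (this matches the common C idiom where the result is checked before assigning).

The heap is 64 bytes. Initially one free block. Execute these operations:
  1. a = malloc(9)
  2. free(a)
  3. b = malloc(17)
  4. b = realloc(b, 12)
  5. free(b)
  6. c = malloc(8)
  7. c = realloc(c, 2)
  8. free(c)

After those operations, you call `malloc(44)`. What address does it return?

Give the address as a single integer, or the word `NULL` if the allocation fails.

Op 1: a = malloc(9) -> a = 0; heap: [0-8 ALLOC][9-63 FREE]
Op 2: free(a) -> (freed a); heap: [0-63 FREE]
Op 3: b = malloc(17) -> b = 0; heap: [0-16 ALLOC][17-63 FREE]
Op 4: b = realloc(b, 12) -> b = 0; heap: [0-11 ALLOC][12-63 FREE]
Op 5: free(b) -> (freed b); heap: [0-63 FREE]
Op 6: c = malloc(8) -> c = 0; heap: [0-7 ALLOC][8-63 FREE]
Op 7: c = realloc(c, 2) -> c = 0; heap: [0-1 ALLOC][2-63 FREE]
Op 8: free(c) -> (freed c); heap: [0-63 FREE]
malloc(44): first-fit scan over [0-63 FREE] -> 0

Answer: 0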